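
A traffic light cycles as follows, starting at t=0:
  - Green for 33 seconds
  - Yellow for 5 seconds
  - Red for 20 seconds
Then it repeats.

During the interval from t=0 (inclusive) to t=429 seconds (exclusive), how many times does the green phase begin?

Cycle = 33+5+20 = 58s
green phase starts at t = k*58 + 0 for k=0,1,2,...
Need k*58+0 < 429 → k < 7.397
k ∈ {0, ..., 7} → 8 starts

Answer: 8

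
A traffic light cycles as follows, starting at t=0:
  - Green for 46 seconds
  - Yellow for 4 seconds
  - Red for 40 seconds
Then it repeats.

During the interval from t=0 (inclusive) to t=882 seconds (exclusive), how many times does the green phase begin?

Answer: 10

Derivation:
Cycle = 46+4+40 = 90s
green phase starts at t = k*90 + 0 for k=0,1,2,...
Need k*90+0 < 882 → k < 9.800
k ∈ {0, ..., 9} → 10 starts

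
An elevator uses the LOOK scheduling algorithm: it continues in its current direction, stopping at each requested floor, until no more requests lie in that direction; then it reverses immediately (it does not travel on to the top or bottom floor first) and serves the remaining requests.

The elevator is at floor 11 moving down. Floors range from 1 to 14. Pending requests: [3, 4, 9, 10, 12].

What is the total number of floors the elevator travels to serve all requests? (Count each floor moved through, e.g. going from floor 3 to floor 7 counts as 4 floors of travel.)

Start at floor 11 moving down, LOOK stop order: [10, 9, 4, 3, 12]
  11 → 10: |10-11| = 1, total = 1
  10 → 9: |9-10| = 1, total = 2
  9 → 4: |4-9| = 5, total = 7
  4 → 3: |3-4| = 1, total = 8
  3 → 12: |12-3| = 9, total = 17

Answer: 17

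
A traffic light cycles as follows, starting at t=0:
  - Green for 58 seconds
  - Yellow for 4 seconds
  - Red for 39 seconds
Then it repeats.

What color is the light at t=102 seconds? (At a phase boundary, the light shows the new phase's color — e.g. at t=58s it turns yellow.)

Cycle length = 58 + 4 + 39 = 101s
t = 102, phase_t = 102 mod 101 = 1
1 < 58 (green end) → GREEN

Answer: green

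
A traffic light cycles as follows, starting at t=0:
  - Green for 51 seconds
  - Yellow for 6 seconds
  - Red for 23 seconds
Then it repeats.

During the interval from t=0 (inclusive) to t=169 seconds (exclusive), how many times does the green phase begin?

Cycle = 51+6+23 = 80s
green phase starts at t = k*80 + 0 for k=0,1,2,...
Need k*80+0 < 169 → k < 2.112
k ∈ {0, ..., 2} → 3 starts

Answer: 3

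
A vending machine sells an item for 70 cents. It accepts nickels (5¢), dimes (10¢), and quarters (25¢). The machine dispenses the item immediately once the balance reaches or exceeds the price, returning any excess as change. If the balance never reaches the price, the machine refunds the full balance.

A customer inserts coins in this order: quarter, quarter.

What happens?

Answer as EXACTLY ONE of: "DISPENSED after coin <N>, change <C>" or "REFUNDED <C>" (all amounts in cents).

Price: 70¢
Coin 1 (quarter, 25¢): balance = 25¢
Coin 2 (quarter, 25¢): balance = 50¢
All coins inserted, balance 50¢ < price 70¢ → REFUND 50¢

Answer: REFUNDED 50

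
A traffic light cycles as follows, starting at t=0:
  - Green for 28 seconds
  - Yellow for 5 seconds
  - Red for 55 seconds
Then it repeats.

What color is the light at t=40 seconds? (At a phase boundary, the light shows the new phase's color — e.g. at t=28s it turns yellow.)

Answer: red

Derivation:
Cycle length = 28 + 5 + 55 = 88s
t = 40, phase_t = 40 mod 88 = 40
40 >= 33 → RED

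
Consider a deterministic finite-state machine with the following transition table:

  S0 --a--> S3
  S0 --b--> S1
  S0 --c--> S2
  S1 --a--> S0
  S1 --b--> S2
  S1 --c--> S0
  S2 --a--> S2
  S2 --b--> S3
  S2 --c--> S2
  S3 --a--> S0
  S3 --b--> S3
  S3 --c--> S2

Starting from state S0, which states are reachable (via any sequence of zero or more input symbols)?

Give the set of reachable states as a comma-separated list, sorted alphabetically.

BFS from S0:
  visit S0: S0--a-->S3 (new), S0--b-->S1 (new), S0--c-->S2 (new)
  visit S3: S3--a-->S0 (seen), S3--b-->S3 (seen), S3--c-->S2 (seen)
  visit S1: S1--a-->S0 (seen), S1--b-->S2 (seen), S1--c-->S0 (seen)
  visit S2: S2--a-->S2 (seen), S2--b-->S3 (seen), S2--c-->S2 (seen)

Answer: S0, S1, S2, S3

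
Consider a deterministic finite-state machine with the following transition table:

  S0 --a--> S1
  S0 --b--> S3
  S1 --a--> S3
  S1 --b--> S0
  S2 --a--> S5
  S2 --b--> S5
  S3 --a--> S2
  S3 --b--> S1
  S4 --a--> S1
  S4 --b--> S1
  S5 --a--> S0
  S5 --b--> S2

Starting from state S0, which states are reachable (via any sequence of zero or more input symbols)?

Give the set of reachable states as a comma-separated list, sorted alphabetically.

BFS from S0:
  visit S0: S0--a-->S1 (new), S0--b-->S3 (new)
  visit S1: S1--a-->S3 (seen), S1--b-->S0 (seen)
  visit S3: S3--a-->S2 (new), S3--b-->S1 (seen)
  visit S2: S2--a-->S5 (new), S2--b-->S5 (seen)
  visit S5: S5--a-->S0 (seen), S5--b-->S2 (seen)

Answer: S0, S1, S2, S3, S5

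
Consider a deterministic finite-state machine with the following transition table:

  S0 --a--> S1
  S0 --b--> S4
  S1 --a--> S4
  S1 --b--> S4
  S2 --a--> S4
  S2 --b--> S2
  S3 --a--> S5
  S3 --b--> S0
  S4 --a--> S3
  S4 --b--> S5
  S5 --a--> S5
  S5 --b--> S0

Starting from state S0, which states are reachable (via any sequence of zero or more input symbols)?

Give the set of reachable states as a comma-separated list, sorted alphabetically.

BFS from S0:
  visit S0: S0--a-->S1 (new), S0--b-->S4 (new)
  visit S1: S1--a-->S4 (seen), S1--b-->S4 (seen)
  visit S4: S4--a-->S3 (new), S4--b-->S5 (new)
  visit S3: S3--a-->S5 (seen), S3--b-->S0 (seen)
  visit S5: S5--a-->S5 (seen), S5--b-->S0 (seen)

Answer: S0, S1, S3, S4, S5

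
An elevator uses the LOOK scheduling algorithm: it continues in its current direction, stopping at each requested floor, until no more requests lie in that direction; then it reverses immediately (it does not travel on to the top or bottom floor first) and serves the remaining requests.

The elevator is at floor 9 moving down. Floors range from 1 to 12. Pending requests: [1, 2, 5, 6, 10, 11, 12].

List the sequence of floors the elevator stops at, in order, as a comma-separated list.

Current: 9, moving DOWN
Serve below first (descending): [6, 5, 2, 1]
Then reverse, serve above (ascending): [10, 11, 12]

Answer: 6, 5, 2, 1, 10, 11, 12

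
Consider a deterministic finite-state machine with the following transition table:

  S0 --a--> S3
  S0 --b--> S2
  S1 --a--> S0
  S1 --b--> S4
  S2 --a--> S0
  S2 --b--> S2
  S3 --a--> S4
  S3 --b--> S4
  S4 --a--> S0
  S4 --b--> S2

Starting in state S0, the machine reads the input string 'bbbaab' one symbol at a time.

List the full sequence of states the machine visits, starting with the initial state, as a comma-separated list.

Answer: S0, S2, S2, S2, S0, S3, S4

Derivation:
Start: S0
  read 'b': S0 --b--> S2
  read 'b': S2 --b--> S2
  read 'b': S2 --b--> S2
  read 'a': S2 --a--> S0
  read 'a': S0 --a--> S3
  read 'b': S3 --b--> S4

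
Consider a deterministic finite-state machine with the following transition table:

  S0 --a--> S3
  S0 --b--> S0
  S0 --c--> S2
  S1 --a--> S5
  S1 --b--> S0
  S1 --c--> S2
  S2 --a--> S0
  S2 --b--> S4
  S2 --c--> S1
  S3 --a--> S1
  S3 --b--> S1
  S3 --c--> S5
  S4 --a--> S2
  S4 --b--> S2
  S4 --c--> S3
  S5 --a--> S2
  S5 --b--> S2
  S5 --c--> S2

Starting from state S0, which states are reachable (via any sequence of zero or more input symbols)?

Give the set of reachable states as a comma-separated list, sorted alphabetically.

Answer: S0, S1, S2, S3, S4, S5

Derivation:
BFS from S0:
  visit S0: S0--a-->S3 (new), S0--b-->S0 (seen), S0--c-->S2 (new)
  visit S3: S3--a-->S1 (new), S3--b-->S1 (seen), S3--c-->S5 (new)
  visit S2: S2--a-->S0 (seen), S2--b-->S4 (new), S2--c-->S1 (seen)
  visit S1: S1--a-->S5 (seen), S1--b-->S0 (seen), S1--c-->S2 (seen)
  visit S5: S5--a-->S2 (seen), S5--b-->S2 (seen), S5--c-->S2 (seen)
  visit S4: S4--a-->S2 (seen), S4--b-->S2 (seen), S4--c-->S3 (seen)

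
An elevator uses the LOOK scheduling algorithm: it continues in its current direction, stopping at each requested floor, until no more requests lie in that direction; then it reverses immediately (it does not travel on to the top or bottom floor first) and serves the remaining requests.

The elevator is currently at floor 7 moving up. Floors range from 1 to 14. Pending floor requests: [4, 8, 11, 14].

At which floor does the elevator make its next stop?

Current floor: 7, direction: up
Requests above: [8, 11, 14]
Requests below: [4]
Moving up and requests lie above → nearest above is min([8, 11, 14]) = 8

Answer: 8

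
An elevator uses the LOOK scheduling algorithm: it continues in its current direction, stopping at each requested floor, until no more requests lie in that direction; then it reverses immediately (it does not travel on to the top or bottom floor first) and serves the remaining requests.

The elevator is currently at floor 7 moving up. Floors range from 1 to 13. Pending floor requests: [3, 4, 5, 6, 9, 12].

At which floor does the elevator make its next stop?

Current floor: 7, direction: up
Requests above: [9, 12]
Requests below: [3, 4, 5, 6]
Moving up and requests lie above → nearest above is min([9, 12]) = 9

Answer: 9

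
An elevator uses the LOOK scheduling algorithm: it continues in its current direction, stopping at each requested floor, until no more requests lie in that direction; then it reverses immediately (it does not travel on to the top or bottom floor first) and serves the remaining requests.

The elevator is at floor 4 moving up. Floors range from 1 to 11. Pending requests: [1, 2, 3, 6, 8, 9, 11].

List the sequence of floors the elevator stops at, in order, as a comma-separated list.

Current: 4, moving UP
Serve above first (ascending): [6, 8, 9, 11]
Then reverse, serve below (descending): [3, 2, 1]

Answer: 6, 8, 9, 11, 3, 2, 1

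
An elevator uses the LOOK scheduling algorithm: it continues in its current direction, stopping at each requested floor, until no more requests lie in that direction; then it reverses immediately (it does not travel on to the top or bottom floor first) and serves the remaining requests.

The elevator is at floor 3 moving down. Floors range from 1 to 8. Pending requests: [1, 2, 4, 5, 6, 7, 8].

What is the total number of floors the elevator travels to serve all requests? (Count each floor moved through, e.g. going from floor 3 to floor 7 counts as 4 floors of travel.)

Answer: 9

Derivation:
Start at floor 3 moving down, LOOK stop order: [2, 1, 4, 5, 6, 7, 8]
  3 → 2: |2-3| = 1, total = 1
  2 → 1: |1-2| = 1, total = 2
  1 → 4: |4-1| = 3, total = 5
  4 → 5: |5-4| = 1, total = 6
  5 → 6: |6-5| = 1, total = 7
  6 → 7: |7-6| = 1, total = 8
  7 → 8: |8-7| = 1, total = 9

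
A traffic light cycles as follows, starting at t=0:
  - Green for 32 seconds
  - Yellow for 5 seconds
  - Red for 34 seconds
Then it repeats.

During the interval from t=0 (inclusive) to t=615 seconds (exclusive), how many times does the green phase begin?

Cycle = 32+5+34 = 71s
green phase starts at t = k*71 + 0 for k=0,1,2,...
Need k*71+0 < 615 → k < 8.662
k ∈ {0, ..., 8} → 9 starts

Answer: 9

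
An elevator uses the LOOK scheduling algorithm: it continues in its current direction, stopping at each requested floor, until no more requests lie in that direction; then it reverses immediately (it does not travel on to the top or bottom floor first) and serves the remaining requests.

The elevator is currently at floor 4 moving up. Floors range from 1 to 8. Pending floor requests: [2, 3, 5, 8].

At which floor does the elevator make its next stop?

Answer: 5

Derivation:
Current floor: 4, direction: up
Requests above: [5, 8]
Requests below: [2, 3]
Moving up and requests lie above → nearest above is min([5, 8]) = 5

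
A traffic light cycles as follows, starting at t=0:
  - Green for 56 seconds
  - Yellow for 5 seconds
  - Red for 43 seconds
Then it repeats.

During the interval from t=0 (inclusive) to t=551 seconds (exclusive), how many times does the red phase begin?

Cycle = 56+5+43 = 104s
red phase starts at t = k*104 + 61 for k=0,1,2,...
Need k*104+61 < 551 → k < 4.712
k ∈ {0, ..., 4} → 5 starts

Answer: 5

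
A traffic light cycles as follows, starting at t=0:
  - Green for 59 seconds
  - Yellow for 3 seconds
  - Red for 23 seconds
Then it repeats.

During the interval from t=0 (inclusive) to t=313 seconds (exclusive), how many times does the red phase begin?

Answer: 3

Derivation:
Cycle = 59+3+23 = 85s
red phase starts at t = k*85 + 62 for k=0,1,2,...
Need k*85+62 < 313 → k < 2.953
k ∈ {0, ..., 2} → 3 starts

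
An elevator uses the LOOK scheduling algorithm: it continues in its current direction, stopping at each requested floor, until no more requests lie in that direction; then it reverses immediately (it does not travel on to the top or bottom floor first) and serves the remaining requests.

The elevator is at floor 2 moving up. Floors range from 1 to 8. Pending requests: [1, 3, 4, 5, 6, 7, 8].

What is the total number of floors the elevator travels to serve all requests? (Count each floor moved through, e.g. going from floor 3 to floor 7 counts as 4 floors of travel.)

Start at floor 2 moving up, LOOK stop order: [3, 4, 5, 6, 7, 8, 1]
  2 → 3: |3-2| = 1, total = 1
  3 → 4: |4-3| = 1, total = 2
  4 → 5: |5-4| = 1, total = 3
  5 → 6: |6-5| = 1, total = 4
  6 → 7: |7-6| = 1, total = 5
  7 → 8: |8-7| = 1, total = 6
  8 → 1: |1-8| = 7, total = 13

Answer: 13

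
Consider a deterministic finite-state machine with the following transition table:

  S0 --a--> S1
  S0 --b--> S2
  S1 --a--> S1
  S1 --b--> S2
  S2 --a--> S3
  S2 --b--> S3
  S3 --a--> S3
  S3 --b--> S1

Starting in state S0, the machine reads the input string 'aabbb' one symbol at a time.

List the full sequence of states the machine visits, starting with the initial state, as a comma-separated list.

Start: S0
  read 'a': S0 --a--> S1
  read 'a': S1 --a--> S1
  read 'b': S1 --b--> S2
  read 'b': S2 --b--> S3
  read 'b': S3 --b--> S1

Answer: S0, S1, S1, S2, S3, S1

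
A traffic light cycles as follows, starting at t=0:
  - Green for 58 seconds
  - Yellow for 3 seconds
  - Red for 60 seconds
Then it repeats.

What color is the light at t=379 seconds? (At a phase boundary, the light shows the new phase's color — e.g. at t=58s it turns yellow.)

Cycle length = 58 + 3 + 60 = 121s
t = 379, phase_t = 379 mod 121 = 16
16 < 58 (green end) → GREEN

Answer: green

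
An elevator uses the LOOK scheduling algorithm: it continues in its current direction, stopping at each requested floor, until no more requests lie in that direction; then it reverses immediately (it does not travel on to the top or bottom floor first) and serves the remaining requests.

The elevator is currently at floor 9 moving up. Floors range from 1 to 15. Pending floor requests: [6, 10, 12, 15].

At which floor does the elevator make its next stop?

Answer: 10

Derivation:
Current floor: 9, direction: up
Requests above: [10, 12, 15]
Requests below: [6]
Moving up and requests lie above → nearest above is min([10, 12, 15]) = 10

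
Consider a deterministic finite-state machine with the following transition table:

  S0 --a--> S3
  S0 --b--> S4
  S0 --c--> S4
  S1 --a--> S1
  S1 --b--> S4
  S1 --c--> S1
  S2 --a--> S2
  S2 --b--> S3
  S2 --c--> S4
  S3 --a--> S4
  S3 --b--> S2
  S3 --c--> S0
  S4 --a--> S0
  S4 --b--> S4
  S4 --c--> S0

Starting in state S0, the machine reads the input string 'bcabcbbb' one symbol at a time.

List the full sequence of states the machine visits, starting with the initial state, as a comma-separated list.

Answer: S0, S4, S0, S3, S2, S4, S4, S4, S4

Derivation:
Start: S0
  read 'b': S0 --b--> S4
  read 'c': S4 --c--> S0
  read 'a': S0 --a--> S3
  read 'b': S3 --b--> S2
  read 'c': S2 --c--> S4
  read 'b': S4 --b--> S4
  read 'b': S4 --b--> S4
  read 'b': S4 --b--> S4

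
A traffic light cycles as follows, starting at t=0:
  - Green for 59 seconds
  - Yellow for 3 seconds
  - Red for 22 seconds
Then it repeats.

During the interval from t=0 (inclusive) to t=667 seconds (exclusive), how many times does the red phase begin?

Answer: 8

Derivation:
Cycle = 59+3+22 = 84s
red phase starts at t = k*84 + 62 for k=0,1,2,...
Need k*84+62 < 667 → k < 7.202
k ∈ {0, ..., 7} → 8 starts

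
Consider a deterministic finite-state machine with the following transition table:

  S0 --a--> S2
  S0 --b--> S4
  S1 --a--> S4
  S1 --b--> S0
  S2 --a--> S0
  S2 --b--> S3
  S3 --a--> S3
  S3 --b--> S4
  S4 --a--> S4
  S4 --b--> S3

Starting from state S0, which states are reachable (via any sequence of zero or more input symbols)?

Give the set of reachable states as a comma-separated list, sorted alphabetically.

BFS from S0:
  visit S0: S0--a-->S2 (new), S0--b-->S4 (new)
  visit S2: S2--a-->S0 (seen), S2--b-->S3 (new)
  visit S4: S4--a-->S4 (seen), S4--b-->S3 (seen)
  visit S3: S3--a-->S3 (seen), S3--b-->S4 (seen)

Answer: S0, S2, S3, S4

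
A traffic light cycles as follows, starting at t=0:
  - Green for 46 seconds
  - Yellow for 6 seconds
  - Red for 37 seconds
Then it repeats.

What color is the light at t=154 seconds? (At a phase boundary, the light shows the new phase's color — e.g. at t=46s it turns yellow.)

Answer: red

Derivation:
Cycle length = 46 + 6 + 37 = 89s
t = 154, phase_t = 154 mod 89 = 65
65 >= 52 → RED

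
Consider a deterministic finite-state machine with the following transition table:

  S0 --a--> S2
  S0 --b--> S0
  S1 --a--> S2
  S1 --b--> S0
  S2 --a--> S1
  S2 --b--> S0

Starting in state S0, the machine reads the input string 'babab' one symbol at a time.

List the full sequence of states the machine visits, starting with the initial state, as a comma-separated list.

Start: S0
  read 'b': S0 --b--> S0
  read 'a': S0 --a--> S2
  read 'b': S2 --b--> S0
  read 'a': S0 --a--> S2
  read 'b': S2 --b--> S0

Answer: S0, S0, S2, S0, S2, S0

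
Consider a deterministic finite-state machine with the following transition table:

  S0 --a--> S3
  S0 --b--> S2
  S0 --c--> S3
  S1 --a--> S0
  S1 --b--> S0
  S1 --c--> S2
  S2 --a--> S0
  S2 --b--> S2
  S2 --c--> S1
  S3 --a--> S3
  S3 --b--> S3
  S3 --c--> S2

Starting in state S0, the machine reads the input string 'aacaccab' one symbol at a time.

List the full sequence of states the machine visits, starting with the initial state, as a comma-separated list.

Answer: S0, S3, S3, S2, S0, S3, S2, S0, S2

Derivation:
Start: S0
  read 'a': S0 --a--> S3
  read 'a': S3 --a--> S3
  read 'c': S3 --c--> S2
  read 'a': S2 --a--> S0
  read 'c': S0 --c--> S3
  read 'c': S3 --c--> S2
  read 'a': S2 --a--> S0
  read 'b': S0 --b--> S2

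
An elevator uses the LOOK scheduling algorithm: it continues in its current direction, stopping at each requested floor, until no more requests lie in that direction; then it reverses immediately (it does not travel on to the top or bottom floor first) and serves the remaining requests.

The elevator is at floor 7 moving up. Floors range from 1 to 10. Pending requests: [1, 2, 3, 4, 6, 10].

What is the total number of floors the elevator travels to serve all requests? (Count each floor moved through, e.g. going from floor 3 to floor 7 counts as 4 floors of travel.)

Start at floor 7 moving up, LOOK stop order: [10, 6, 4, 3, 2, 1]
  7 → 10: |10-7| = 3, total = 3
  10 → 6: |6-10| = 4, total = 7
  6 → 4: |4-6| = 2, total = 9
  4 → 3: |3-4| = 1, total = 10
  3 → 2: |2-3| = 1, total = 11
  2 → 1: |1-2| = 1, total = 12

Answer: 12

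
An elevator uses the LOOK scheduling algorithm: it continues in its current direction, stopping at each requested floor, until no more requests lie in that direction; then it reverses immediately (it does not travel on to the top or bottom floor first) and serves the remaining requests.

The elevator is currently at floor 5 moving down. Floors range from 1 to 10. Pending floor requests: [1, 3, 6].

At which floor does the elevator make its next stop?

Answer: 3

Derivation:
Current floor: 5, direction: down
Requests above: [6]
Requests below: [1, 3]
Moving down and requests lie below → nearest below is max([1, 3]) = 3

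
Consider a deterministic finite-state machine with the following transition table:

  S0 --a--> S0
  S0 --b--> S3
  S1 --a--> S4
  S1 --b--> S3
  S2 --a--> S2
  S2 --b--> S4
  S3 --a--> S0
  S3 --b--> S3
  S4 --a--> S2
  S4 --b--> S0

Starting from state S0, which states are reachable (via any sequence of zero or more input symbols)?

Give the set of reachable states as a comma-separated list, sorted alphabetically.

Answer: S0, S3

Derivation:
BFS from S0:
  visit S0: S0--a-->S0 (seen), S0--b-->S3 (new)
  visit S3: S3--a-->S0 (seen), S3--b-->S3 (seen)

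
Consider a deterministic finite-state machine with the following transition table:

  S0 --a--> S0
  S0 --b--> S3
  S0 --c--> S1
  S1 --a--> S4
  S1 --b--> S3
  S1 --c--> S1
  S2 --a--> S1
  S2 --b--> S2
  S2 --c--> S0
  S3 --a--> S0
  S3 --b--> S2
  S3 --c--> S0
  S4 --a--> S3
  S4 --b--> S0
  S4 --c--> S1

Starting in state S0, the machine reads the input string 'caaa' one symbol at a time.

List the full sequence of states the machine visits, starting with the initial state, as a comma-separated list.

Start: S0
  read 'c': S0 --c--> S1
  read 'a': S1 --a--> S4
  read 'a': S4 --a--> S3
  read 'a': S3 --a--> S0

Answer: S0, S1, S4, S3, S0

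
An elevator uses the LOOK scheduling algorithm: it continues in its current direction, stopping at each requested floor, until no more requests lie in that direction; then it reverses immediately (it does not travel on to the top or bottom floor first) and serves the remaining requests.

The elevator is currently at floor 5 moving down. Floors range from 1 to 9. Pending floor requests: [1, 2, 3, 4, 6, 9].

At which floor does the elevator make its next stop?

Current floor: 5, direction: down
Requests above: [6, 9]
Requests below: [1, 2, 3, 4]
Moving down and requests lie below → nearest below is max([1, 2, 3, 4]) = 4

Answer: 4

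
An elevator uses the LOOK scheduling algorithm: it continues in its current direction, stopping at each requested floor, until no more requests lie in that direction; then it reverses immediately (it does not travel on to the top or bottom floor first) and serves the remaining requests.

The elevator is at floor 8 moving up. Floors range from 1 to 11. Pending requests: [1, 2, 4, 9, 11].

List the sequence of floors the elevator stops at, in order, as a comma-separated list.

Answer: 9, 11, 4, 2, 1

Derivation:
Current: 8, moving UP
Serve above first (ascending): [9, 11]
Then reverse, serve below (descending): [4, 2, 1]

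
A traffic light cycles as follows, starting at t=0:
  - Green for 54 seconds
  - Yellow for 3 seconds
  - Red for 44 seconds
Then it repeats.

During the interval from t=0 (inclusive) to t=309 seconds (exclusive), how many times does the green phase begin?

Answer: 4

Derivation:
Cycle = 54+3+44 = 101s
green phase starts at t = k*101 + 0 for k=0,1,2,...
Need k*101+0 < 309 → k < 3.059
k ∈ {0, ..., 3} → 4 starts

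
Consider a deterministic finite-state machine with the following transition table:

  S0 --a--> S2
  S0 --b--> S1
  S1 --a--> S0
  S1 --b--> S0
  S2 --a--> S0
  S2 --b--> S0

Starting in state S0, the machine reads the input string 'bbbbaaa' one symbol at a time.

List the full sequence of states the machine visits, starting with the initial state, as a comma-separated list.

Start: S0
  read 'b': S0 --b--> S1
  read 'b': S1 --b--> S0
  read 'b': S0 --b--> S1
  read 'b': S1 --b--> S0
  read 'a': S0 --a--> S2
  read 'a': S2 --a--> S0
  read 'a': S0 --a--> S2

Answer: S0, S1, S0, S1, S0, S2, S0, S2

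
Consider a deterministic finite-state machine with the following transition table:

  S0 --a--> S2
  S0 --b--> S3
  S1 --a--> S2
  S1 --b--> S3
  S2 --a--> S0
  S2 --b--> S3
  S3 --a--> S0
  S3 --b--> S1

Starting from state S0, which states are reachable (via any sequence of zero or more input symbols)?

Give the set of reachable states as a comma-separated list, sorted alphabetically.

BFS from S0:
  visit S0: S0--a-->S2 (new), S0--b-->S3 (new)
  visit S2: S2--a-->S0 (seen), S2--b-->S3 (seen)
  visit S3: S3--a-->S0 (seen), S3--b-->S1 (new)
  visit S1: S1--a-->S2 (seen), S1--b-->S3 (seen)

Answer: S0, S1, S2, S3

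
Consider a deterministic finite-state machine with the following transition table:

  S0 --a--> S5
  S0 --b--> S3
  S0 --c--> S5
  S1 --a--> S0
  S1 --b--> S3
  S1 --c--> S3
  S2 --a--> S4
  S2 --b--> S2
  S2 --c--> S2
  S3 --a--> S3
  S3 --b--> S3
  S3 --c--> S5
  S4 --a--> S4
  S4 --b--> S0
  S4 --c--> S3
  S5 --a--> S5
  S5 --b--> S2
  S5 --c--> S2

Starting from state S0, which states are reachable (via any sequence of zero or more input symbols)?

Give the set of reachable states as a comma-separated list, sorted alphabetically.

BFS from S0:
  visit S0: S0--a-->S5 (new), S0--b-->S3 (new), S0--c-->S5 (seen)
  visit S5: S5--a-->S5 (seen), S5--b-->S2 (new), S5--c-->S2 (seen)
  visit S3: S3--a-->S3 (seen), S3--b-->S3 (seen), S3--c-->S5 (seen)
  visit S2: S2--a-->S4 (new), S2--b-->S2 (seen), S2--c-->S2 (seen)
  visit S4: S4--a-->S4 (seen), S4--b-->S0 (seen), S4--c-->S3 (seen)

Answer: S0, S2, S3, S4, S5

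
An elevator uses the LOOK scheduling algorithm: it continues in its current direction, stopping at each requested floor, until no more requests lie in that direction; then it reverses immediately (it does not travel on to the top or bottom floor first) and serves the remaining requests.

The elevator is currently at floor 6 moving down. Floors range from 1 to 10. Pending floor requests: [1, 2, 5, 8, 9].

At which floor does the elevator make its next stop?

Answer: 5

Derivation:
Current floor: 6, direction: down
Requests above: [8, 9]
Requests below: [1, 2, 5]
Moving down and requests lie below → nearest below is max([1, 2, 5]) = 5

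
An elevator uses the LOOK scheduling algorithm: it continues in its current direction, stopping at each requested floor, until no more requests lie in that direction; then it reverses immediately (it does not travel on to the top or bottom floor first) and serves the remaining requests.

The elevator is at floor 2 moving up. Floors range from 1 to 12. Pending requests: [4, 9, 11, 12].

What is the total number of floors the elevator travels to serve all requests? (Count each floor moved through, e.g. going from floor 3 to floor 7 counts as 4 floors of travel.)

Start at floor 2 moving up, LOOK stop order: [4, 9, 11, 12]
  2 → 4: |4-2| = 2, total = 2
  4 → 9: |9-4| = 5, total = 7
  9 → 11: |11-9| = 2, total = 9
  11 → 12: |12-11| = 1, total = 10

Answer: 10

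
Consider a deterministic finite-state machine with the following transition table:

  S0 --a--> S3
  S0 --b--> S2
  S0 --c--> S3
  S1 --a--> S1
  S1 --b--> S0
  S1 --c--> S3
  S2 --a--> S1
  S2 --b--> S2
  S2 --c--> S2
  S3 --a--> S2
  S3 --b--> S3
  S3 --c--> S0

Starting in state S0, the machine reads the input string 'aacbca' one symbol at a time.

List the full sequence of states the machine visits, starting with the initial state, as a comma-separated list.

Answer: S0, S3, S2, S2, S2, S2, S1

Derivation:
Start: S0
  read 'a': S0 --a--> S3
  read 'a': S3 --a--> S2
  read 'c': S2 --c--> S2
  read 'b': S2 --b--> S2
  read 'c': S2 --c--> S2
  read 'a': S2 --a--> S1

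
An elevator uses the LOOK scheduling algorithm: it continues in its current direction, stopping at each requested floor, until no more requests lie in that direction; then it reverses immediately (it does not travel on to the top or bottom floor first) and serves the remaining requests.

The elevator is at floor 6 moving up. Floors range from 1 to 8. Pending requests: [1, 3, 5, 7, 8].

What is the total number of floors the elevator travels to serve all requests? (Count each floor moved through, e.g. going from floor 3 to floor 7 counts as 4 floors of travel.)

Answer: 9

Derivation:
Start at floor 6 moving up, LOOK stop order: [7, 8, 5, 3, 1]
  6 → 7: |7-6| = 1, total = 1
  7 → 8: |8-7| = 1, total = 2
  8 → 5: |5-8| = 3, total = 5
  5 → 3: |3-5| = 2, total = 7
  3 → 1: |1-3| = 2, total = 9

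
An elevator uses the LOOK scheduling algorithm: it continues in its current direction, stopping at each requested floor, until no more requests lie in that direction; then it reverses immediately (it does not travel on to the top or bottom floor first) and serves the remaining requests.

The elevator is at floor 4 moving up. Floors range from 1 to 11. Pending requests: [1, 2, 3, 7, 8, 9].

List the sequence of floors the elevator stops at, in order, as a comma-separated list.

Answer: 7, 8, 9, 3, 2, 1

Derivation:
Current: 4, moving UP
Serve above first (ascending): [7, 8, 9]
Then reverse, serve below (descending): [3, 2, 1]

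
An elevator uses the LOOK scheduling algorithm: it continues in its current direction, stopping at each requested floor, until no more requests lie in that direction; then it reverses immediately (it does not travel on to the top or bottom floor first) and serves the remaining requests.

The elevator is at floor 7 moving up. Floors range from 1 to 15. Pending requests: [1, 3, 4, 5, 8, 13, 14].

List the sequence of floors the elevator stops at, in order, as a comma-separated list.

Current: 7, moving UP
Serve above first (ascending): [8, 13, 14]
Then reverse, serve below (descending): [5, 4, 3, 1]

Answer: 8, 13, 14, 5, 4, 3, 1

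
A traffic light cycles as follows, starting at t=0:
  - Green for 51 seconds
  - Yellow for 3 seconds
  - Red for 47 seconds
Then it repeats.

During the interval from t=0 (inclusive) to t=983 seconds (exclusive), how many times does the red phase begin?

Answer: 10

Derivation:
Cycle = 51+3+47 = 101s
red phase starts at t = k*101 + 54 for k=0,1,2,...
Need k*101+54 < 983 → k < 9.198
k ∈ {0, ..., 9} → 10 starts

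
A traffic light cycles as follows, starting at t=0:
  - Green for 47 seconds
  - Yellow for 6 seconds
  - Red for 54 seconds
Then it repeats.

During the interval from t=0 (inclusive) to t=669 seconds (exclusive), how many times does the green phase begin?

Answer: 7

Derivation:
Cycle = 47+6+54 = 107s
green phase starts at t = k*107 + 0 for k=0,1,2,...
Need k*107+0 < 669 → k < 6.252
k ∈ {0, ..., 6} → 7 starts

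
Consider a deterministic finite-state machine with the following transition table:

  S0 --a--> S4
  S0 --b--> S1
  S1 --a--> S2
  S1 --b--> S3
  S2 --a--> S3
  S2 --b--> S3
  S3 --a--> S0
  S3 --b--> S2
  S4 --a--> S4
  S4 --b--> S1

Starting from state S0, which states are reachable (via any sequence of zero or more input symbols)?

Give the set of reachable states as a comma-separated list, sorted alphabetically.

Answer: S0, S1, S2, S3, S4

Derivation:
BFS from S0:
  visit S0: S0--a-->S4 (new), S0--b-->S1 (new)
  visit S4: S4--a-->S4 (seen), S4--b-->S1 (seen)
  visit S1: S1--a-->S2 (new), S1--b-->S3 (new)
  visit S2: S2--a-->S3 (seen), S2--b-->S3 (seen)
  visit S3: S3--a-->S0 (seen), S3--b-->S2 (seen)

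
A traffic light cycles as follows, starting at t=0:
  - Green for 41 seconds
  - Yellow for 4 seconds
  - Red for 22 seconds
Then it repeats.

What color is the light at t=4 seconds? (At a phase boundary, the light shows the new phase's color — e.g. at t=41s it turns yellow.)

Answer: green

Derivation:
Cycle length = 41 + 4 + 22 = 67s
t = 4, phase_t = 4 mod 67 = 4
4 < 41 (green end) → GREEN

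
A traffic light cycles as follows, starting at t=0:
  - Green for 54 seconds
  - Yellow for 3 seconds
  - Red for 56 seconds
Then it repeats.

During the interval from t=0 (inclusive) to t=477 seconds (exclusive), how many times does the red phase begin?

Answer: 4

Derivation:
Cycle = 54+3+56 = 113s
red phase starts at t = k*113 + 57 for k=0,1,2,...
Need k*113+57 < 477 → k < 3.717
k ∈ {0, ..., 3} → 4 starts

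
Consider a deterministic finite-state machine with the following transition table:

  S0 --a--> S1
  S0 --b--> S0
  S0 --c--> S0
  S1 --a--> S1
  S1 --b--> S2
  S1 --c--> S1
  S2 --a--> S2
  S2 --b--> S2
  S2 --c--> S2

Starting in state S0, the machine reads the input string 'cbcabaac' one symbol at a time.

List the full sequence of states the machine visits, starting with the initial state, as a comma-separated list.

Answer: S0, S0, S0, S0, S1, S2, S2, S2, S2

Derivation:
Start: S0
  read 'c': S0 --c--> S0
  read 'b': S0 --b--> S0
  read 'c': S0 --c--> S0
  read 'a': S0 --a--> S1
  read 'b': S1 --b--> S2
  read 'a': S2 --a--> S2
  read 'a': S2 --a--> S2
  read 'c': S2 --c--> S2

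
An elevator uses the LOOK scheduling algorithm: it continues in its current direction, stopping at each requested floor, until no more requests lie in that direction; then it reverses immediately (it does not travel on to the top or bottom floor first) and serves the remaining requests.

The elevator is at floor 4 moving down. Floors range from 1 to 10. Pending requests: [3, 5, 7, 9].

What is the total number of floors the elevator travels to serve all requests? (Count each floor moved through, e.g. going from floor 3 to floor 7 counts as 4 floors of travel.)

Start at floor 4 moving down, LOOK stop order: [3, 5, 7, 9]
  4 → 3: |3-4| = 1, total = 1
  3 → 5: |5-3| = 2, total = 3
  5 → 7: |7-5| = 2, total = 5
  7 → 9: |9-7| = 2, total = 7

Answer: 7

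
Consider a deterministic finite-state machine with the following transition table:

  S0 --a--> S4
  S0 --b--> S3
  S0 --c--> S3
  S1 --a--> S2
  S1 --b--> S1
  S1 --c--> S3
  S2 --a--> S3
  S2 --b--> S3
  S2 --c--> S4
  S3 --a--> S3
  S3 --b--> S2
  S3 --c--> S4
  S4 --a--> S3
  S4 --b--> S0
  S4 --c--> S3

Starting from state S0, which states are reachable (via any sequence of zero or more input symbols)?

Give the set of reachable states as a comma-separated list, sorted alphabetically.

Answer: S0, S2, S3, S4

Derivation:
BFS from S0:
  visit S0: S0--a-->S4 (new), S0--b-->S3 (new), S0--c-->S3 (seen)
  visit S4: S4--a-->S3 (seen), S4--b-->S0 (seen), S4--c-->S3 (seen)
  visit S3: S3--a-->S3 (seen), S3--b-->S2 (new), S3--c-->S4 (seen)
  visit S2: S2--a-->S3 (seen), S2--b-->S3 (seen), S2--c-->S4 (seen)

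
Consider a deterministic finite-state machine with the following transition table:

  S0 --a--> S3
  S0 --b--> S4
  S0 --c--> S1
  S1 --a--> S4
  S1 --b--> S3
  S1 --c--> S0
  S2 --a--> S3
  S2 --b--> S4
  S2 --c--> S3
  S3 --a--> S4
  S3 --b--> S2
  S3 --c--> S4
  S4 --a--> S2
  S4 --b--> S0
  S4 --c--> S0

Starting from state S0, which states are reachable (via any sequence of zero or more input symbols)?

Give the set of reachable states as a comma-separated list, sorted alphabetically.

Answer: S0, S1, S2, S3, S4

Derivation:
BFS from S0:
  visit S0: S0--a-->S3 (new), S0--b-->S4 (new), S0--c-->S1 (new)
  visit S3: S3--a-->S4 (seen), S3--b-->S2 (new), S3--c-->S4 (seen)
  visit S4: S4--a-->S2 (seen), S4--b-->S0 (seen), S4--c-->S0 (seen)
  visit S1: S1--a-->S4 (seen), S1--b-->S3 (seen), S1--c-->S0 (seen)
  visit S2: S2--a-->S3 (seen), S2--b-->S4 (seen), S2--c-->S3 (seen)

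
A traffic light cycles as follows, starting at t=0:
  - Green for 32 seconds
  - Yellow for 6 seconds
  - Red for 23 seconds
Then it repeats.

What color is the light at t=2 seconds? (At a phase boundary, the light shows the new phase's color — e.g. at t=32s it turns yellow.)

Answer: green

Derivation:
Cycle length = 32 + 6 + 23 = 61s
t = 2, phase_t = 2 mod 61 = 2
2 < 32 (green end) → GREEN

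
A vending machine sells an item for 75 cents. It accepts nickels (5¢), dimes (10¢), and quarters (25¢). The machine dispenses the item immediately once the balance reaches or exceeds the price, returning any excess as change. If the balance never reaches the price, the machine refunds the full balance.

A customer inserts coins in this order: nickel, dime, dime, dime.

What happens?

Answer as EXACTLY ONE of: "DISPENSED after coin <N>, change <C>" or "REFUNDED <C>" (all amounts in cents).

Answer: REFUNDED 35

Derivation:
Price: 75¢
Coin 1 (nickel, 5¢): balance = 5¢
Coin 2 (dime, 10¢): balance = 15¢
Coin 3 (dime, 10¢): balance = 25¢
Coin 4 (dime, 10¢): balance = 35¢
All coins inserted, balance 35¢ < price 75¢ → REFUND 35¢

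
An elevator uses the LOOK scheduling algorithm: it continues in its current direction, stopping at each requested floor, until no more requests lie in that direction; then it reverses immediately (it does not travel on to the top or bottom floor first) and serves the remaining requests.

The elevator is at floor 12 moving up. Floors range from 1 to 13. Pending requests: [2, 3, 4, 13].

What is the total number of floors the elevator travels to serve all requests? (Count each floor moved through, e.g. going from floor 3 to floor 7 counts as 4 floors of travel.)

Start at floor 12 moving up, LOOK stop order: [13, 4, 3, 2]
  12 → 13: |13-12| = 1, total = 1
  13 → 4: |4-13| = 9, total = 10
  4 → 3: |3-4| = 1, total = 11
  3 → 2: |2-3| = 1, total = 12

Answer: 12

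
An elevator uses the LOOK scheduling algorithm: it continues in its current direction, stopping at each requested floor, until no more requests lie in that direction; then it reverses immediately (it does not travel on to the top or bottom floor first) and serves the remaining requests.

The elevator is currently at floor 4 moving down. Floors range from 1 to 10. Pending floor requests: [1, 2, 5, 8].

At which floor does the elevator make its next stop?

Current floor: 4, direction: down
Requests above: [5, 8]
Requests below: [1, 2]
Moving down and requests lie below → nearest below is max([1, 2]) = 2

Answer: 2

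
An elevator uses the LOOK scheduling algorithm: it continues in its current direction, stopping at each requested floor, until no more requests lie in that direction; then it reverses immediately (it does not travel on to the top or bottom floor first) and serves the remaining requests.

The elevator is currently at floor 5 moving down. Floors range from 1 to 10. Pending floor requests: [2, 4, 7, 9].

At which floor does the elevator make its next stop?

Answer: 4

Derivation:
Current floor: 5, direction: down
Requests above: [7, 9]
Requests below: [2, 4]
Moving down and requests lie below → nearest below is max([2, 4]) = 4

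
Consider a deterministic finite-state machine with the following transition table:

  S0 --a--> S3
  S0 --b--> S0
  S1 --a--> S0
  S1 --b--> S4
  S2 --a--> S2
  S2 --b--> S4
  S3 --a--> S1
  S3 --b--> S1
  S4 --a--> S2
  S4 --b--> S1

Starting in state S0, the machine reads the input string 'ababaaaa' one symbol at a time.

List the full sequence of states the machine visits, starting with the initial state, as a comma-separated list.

Start: S0
  read 'a': S0 --a--> S3
  read 'b': S3 --b--> S1
  read 'a': S1 --a--> S0
  read 'b': S0 --b--> S0
  read 'a': S0 --a--> S3
  read 'a': S3 --a--> S1
  read 'a': S1 --a--> S0
  read 'a': S0 --a--> S3

Answer: S0, S3, S1, S0, S0, S3, S1, S0, S3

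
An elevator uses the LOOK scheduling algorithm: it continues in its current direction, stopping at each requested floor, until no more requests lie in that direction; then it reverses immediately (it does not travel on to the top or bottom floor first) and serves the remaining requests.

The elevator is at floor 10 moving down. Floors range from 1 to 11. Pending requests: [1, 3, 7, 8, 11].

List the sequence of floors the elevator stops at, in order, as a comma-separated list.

Answer: 8, 7, 3, 1, 11

Derivation:
Current: 10, moving DOWN
Serve below first (descending): [8, 7, 3, 1]
Then reverse, serve above (ascending): [11]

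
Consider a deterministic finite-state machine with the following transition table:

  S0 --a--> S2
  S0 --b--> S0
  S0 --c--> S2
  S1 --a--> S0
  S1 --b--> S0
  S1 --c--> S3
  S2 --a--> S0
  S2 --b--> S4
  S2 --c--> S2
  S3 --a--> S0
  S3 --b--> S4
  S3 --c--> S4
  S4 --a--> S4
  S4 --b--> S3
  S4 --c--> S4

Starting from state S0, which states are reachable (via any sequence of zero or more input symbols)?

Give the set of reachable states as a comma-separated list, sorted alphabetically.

BFS from S0:
  visit S0: S0--a-->S2 (new), S0--b-->S0 (seen), S0--c-->S2 (seen)
  visit S2: S2--a-->S0 (seen), S2--b-->S4 (new), S2--c-->S2 (seen)
  visit S4: S4--a-->S4 (seen), S4--b-->S3 (new), S4--c-->S4 (seen)
  visit S3: S3--a-->S0 (seen), S3--b-->S4 (seen), S3--c-->S4 (seen)

Answer: S0, S2, S3, S4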